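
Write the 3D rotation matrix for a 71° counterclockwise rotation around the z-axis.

Rotation matrix for counterclockwise 71° around z-axis:
cos(71°) = 0.3256, sin(71°) = 0.9455
Result: [[0.3256, -0.9455, 0], [0.9455, 0.3256, 0], [0, 0, 1]]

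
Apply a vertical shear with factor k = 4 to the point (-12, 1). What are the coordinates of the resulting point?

Shear matrix for vertical shear with factor k = 4:
[[1, 0], [4, 1]]
Result: (-12, 1) → (-12, -47)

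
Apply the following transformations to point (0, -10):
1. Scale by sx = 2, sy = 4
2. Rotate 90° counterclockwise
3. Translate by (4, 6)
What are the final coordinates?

Step 1: Scale → (0, -40)
Step 2: Rotate 90° → (40, 0)
Step 3: Translate → (44, 6)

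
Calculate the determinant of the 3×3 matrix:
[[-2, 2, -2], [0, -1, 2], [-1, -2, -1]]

Expansion along first row:
det = -2·det([[-1,2],[-2,-1]]) - 2·det([[0,2],[-1,-1]]) + -2·det([[0,-1],[-1,-2]])
    = -2·(-1·-1 - 2·-2) - 2·(0·-1 - 2·-1) + -2·(0·-2 - -1·-1)
    = -2·5 - 2·2 + -2·-1
    = -10 + -4 + 2 = -12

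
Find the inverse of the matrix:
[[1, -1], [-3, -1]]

For [[a,b],[c,d]], inverse = (1/det)·[[d,-b],[-c,a]]
det = (1)(-1) - (-1)(-3) = -1 - 3 = -4
Inverse = (1/-4)·[[-1, 1], [3, 1]]
= [[1/4, -1/4], [-3/4, -1/4]]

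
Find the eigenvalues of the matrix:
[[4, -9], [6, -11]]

Characteristic equation: det(A - λI) = 0
λ² - (trace)λ + (det) = 0
trace = 4 + -11 = -7, det = (4)(-11) - (-9)(6) = 10
λ² - (-7)λ + (10) = 0
λ = (-7 ± √((-7)² - 4·(10))) / 2 = (-7 ± √9) / 2
Solving: λ = -5, -2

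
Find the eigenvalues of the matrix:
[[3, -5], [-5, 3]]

Characteristic equation: det(A - λI) = 0
λ² - (trace)λ + (det) = 0
trace = 3 + 3 = 6, det = (3)(3) - (-5)(-5) = -16
λ² - (6)λ + (-16) = 0
λ = (6 ± √((6)² - 4·(-16))) / 2 = (6 ± √100) / 2
Solving: λ = -2, 8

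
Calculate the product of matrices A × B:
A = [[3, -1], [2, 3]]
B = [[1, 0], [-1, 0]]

Matrix multiplication:
C[0][0] = 3×1 + -1×-1 = 4
C[0][1] = 3×0 + -1×0 = 0
C[1][0] = 2×1 + 3×-1 = -1
C[1][1] = 2×0 + 3×0 = 0
Result: [[4, 0], [-1, 0]]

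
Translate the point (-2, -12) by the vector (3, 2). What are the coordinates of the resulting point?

Translation by (3, 2) (homogeneous matrix [[1, 0, 3], [0, 1, 2], [0, 0, 1]]):
x' = -2 + 3 = 1
y' = -12 + 2 = -10
Result: (1, -10)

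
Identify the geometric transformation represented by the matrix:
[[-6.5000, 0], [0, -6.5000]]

This matrix represents: uniform scaling by factor -6.5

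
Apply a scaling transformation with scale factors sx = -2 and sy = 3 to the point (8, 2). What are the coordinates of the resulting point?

Scaling matrix:
[[-2, 0], [0, 3]]
Result: (8 × -2, 2 × 3) = (-16, 6)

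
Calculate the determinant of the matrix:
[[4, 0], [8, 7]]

For a 2×2 matrix [[a, b], [c, d]], det = ad - bc
det = (4)(7) - (0)(8) = 28 - 0 = 28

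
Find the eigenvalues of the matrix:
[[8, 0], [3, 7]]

Characteristic equation: det(A - λI) = 0
λ² - (trace)λ + (det) = 0
trace = 8 + 7 = 15, det = (8)(7) - (0)(3) = 56
λ² - (15)λ + (56) = 0
λ = (15 ± √((15)² - 4·(56))) / 2 = (15 ± √1) / 2
Solving: λ = 7, 8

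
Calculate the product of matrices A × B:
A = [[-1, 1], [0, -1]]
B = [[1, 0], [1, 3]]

Matrix multiplication:
C[0][0] = -1×1 + 1×1 = 0
C[0][1] = -1×0 + 1×3 = 3
C[1][0] = 0×1 + -1×1 = -1
C[1][1] = 0×0 + -1×3 = -3
Result: [[0, 3], [-1, -3]]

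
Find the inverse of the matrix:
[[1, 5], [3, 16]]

For [[a,b],[c,d]], inverse = (1/det)·[[d,-b],[-c,a]]
det = (1)(16) - (5)(3) = 16 - 15 = 1
Inverse = [[16, -5], [-3, 1]]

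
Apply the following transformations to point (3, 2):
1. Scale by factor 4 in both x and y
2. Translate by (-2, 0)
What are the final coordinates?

Step 1: Scale (3, 2) by 4 → (12, 8)
Step 2: Translate by (-2, 0) → (10, 8)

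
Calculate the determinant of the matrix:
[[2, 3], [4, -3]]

For a 2×2 matrix [[a, b], [c, d]], det = ad - bc
det = (2)(-3) - (3)(4) = -6 - 12 = -18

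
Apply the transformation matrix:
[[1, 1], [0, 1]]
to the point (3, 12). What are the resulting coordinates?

Matrix multiplication:
[[1, 1], [0, 1]] × [3, 12]ᵀ
= [(1)(3) + (1)(12), (0)(3) + (1)(12)]ᵀ
= [15, 12]ᵀ
Result: (15, 12)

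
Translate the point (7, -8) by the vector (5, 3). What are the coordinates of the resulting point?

Translation by (5, 3) (homogeneous matrix [[1, 0, 5], [0, 1, 3], [0, 0, 1]]):
x' = 7 + 5 = 12
y' = -8 + 3 = -5
Result: (12, -5)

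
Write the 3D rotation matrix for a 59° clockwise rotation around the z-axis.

Rotation matrix for clockwise 59° around z-axis:
A clockwise rotation by 59° is a counterclockwise rotation by -59°.
cos(-59°) = 0.5150, sin(-59°) = -0.8572
Result: [[0.5150, 0.8572, 0], [-0.8572, 0.5150, 0], [0, 0, 1]]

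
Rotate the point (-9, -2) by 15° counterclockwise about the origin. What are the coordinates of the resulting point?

Rotation matrix for 15°: [[cos 15°, -sin 15°], [sin 15°, cos 15°]] ≈ [[0.965926, -0.258819], [0.258819, 0.965926]]
[[0.965926, -0.258819], [0.258819, 0.965926]] × [-9, -2]ᵀ ≈ [-8.1757, -4.2612]ᵀ
Result: (-8.1757, -4.2612)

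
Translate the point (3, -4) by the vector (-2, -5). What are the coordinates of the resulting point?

Translation by (-2, -5) (homogeneous matrix [[1, 0, -2], [0, 1, -5], [0, 0, 1]]):
x' = 3 + -2 = 1
y' = -4 + -5 = -9
Result: (1, -9)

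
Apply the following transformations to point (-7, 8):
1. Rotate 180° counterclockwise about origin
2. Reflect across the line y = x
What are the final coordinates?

Step 1: Rotate 180° → (7, -8)
Step 2: Reflect across line y = x → (-8, 7)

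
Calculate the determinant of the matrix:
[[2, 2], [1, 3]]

For a 2×2 matrix [[a, b], [c, d]], det = ad - bc
det = (2)(3) - (2)(1) = 6 - 2 = 4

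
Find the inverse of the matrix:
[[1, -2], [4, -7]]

For [[a,b],[c,d]], inverse = (1/det)·[[d,-b],[-c,a]]
det = (1)(-7) - (-2)(4) = -7 - -8 = 1
Inverse = [[-7, 2], [-4, 1]]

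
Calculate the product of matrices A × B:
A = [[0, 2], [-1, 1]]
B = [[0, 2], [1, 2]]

Matrix multiplication:
C[0][0] = 0×0 + 2×1 = 2
C[0][1] = 0×2 + 2×2 = 4
C[1][0] = -1×0 + 1×1 = 1
C[1][1] = -1×2 + 1×2 = 0
Result: [[2, 4], [1, 0]]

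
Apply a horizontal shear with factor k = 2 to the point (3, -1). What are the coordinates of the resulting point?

Shear matrix for horizontal shear with factor k = 2:
[[1, 2], [0, 1]]
Result: (3, -1) → (1, -1)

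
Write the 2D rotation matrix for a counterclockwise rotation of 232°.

Rotation matrix formula: [[cos θ, -sin θ], [sin θ, cos θ]]
For θ = 232°:
cos(232°) = -0.6157
sin(232°) = -0.7880
Result: [[-0.6157, 0.7880], [-0.7880, -0.6157]]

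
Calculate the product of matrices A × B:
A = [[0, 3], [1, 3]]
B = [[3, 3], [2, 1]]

Matrix multiplication:
C[0][0] = 0×3 + 3×2 = 6
C[0][1] = 0×3 + 3×1 = 3
C[1][0] = 1×3 + 3×2 = 9
C[1][1] = 1×3 + 3×1 = 6
Result: [[6, 3], [9, 6]]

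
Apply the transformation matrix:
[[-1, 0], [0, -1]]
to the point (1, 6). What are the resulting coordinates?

Matrix multiplication:
[[-1, 0], [0, -1]] × [1, 6]ᵀ
= [(-1)(1) + (0)(6), (0)(1) + (-1)(6)]ᵀ
= [-1, -6]ᵀ
Result: (-1, -6)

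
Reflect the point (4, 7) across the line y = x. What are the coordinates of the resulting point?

Reflection across line y = x: (4, 7) → (7, 4)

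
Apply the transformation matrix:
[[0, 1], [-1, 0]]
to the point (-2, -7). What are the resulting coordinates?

Matrix multiplication:
[[0, 1], [-1, 0]] × [-2, -7]ᵀ
= [(0)(-2) + (1)(-7), (-1)(-2) + (0)(-7)]ᵀ
= [-7, 2]ᵀ
Result: (-7, 2)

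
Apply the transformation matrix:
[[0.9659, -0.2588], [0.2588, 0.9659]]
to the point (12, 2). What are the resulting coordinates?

Matrix multiplication:
[[0.9659, -0.2588], [0.2588, 0.9659]] × [12, 2]ᵀ
= [(0.9659)(12) + (-0.2588)(2), (0.2588)(12) + (0.9659)(2)]ᵀ
= [11.0732, 5.0374]ᵀ
Result: (11.0732, 5.0374)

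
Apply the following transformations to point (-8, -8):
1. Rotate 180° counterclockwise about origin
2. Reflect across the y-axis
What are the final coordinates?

Step 1: Rotate 180° → (8, 8)
Step 2: Reflect across y-axis → (-8, 8)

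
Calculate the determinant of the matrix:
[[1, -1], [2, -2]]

For a 2×2 matrix [[a, b], [c, d]], det = ad - bc
det = (1)(-2) - (-1)(2) = -2 - -2 = 0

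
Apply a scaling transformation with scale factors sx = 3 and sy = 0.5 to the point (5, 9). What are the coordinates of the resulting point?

Scaling matrix:
[[3, 0], [0, 0.50]]
Result: (5 × 3, 9 × 0.5) = (15, 4.5)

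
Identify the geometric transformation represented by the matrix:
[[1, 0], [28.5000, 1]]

This matrix represents: vertical shear with factor 28.5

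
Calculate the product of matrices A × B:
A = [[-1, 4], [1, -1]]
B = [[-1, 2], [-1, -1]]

Matrix multiplication:
C[0][0] = -1×-1 + 4×-1 = -3
C[0][1] = -1×2 + 4×-1 = -6
C[1][0] = 1×-1 + -1×-1 = 0
C[1][1] = 1×2 + -1×-1 = 3
Result: [[-3, -6], [0, 3]]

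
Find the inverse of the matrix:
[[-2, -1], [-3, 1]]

For [[a,b],[c,d]], inverse = (1/det)·[[d,-b],[-c,a]]
det = (-2)(1) - (-1)(-3) = -2 - 3 = -5
Inverse = (1/-5)·[[1, 1], [3, -2]]
= [[-1/5, -1/5], [-3/5, 2/5]]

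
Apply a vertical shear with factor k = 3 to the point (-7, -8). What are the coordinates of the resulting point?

Shear matrix for vertical shear with factor k = 3:
[[1, 0], [3, 1]]
Result: (-7, -8) → (-7, -29)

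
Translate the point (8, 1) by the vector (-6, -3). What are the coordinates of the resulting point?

Translation by (-6, -3) (homogeneous matrix [[1, 0, -6], [0, 1, -3], [0, 0, 1]]):
x' = 8 + -6 = 2
y' = 1 + -3 = -2
Result: (2, -2)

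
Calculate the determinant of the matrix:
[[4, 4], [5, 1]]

For a 2×2 matrix [[a, b], [c, d]], det = ad - bc
det = (4)(1) - (4)(5) = 4 - 20 = -16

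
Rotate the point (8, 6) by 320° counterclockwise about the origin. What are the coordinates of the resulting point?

Rotation matrix for 320°: [[cos 320°, -sin 320°], [sin 320°, cos 320°]] ≈ [[0.766044, 0.642788], [-0.642788, 0.766044]]
[[0.766044, 0.642788], [-0.642788, 0.766044]] × [8, 6]ᵀ ≈ [9.9851, -0.5460]ᵀ
Result: (9.9851, -0.5460)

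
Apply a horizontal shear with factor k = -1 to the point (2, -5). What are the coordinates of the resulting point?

Shear matrix for horizontal shear with factor k = -1:
[[1, -1], [0, 1]]
Result: (2, -5) → (7, -5)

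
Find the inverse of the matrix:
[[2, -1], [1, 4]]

For [[a,b],[c,d]], inverse = (1/det)·[[d,-b],[-c,a]]
det = (2)(4) - (-1)(1) = 8 - -1 = 9
Inverse = (1/9)·[[4, 1], [-1, 2]]
= [[4/9, 1/9], [-1/9, 2/9]]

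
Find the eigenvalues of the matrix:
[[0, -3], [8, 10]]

Characteristic equation: det(A - λI) = 0
λ² - (trace)λ + (det) = 0
trace = 0 + 10 = 10, det = (0)(10) - (-3)(8) = 24
λ² - (10)λ + (24) = 0
λ = (10 ± √((10)² - 4·(24))) / 2 = (10 ± √4) / 2
Solving: λ = 4, 6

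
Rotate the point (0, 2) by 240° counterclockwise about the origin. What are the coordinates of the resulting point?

Rotation matrix for 240°: [[cos 240°, -sin 240°], [sin 240°, cos 240°]] ≈ [[-0.500000, 0.866025], [-0.866025, -0.500000]]
[[-0.500000, 0.866025], [-0.866025, -0.500000]] × [0, 2]ᵀ ≈ [1.7321, -1]ᵀ
Result: (1.7321, -1)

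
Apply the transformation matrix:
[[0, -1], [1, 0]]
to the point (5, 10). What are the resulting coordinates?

Matrix multiplication:
[[0, -1], [1, 0]] × [5, 10]ᵀ
= [(0)(5) + (-1)(10), (1)(5) + (0)(10)]ᵀ
= [-10, 5]ᵀ
Result: (-10, 5)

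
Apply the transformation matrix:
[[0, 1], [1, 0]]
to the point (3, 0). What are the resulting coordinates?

Matrix multiplication:
[[0, 1], [1, 0]] × [3, 0]ᵀ
= [(0)(3) + (1)(0), (1)(3) + (0)(0)]ᵀ
= [0, 3]ᵀ
Result: (0, 3)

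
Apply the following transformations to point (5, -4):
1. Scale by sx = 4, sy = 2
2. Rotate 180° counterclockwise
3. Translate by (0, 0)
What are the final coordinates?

Step 1: Scale → (20, -8)
Step 2: Rotate 180° → (-20, 8)
Step 3: Translate → (-20, 8)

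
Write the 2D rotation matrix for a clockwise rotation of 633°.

Rotation matrix formula: [[cos θ, -sin θ], [sin θ, cos θ]]
A clockwise rotation by 633° is equivalent to a counterclockwise rotation by -633°.
For θ = -633°:
cos(-633°) = 0.0523
sin(-633°) = 0.9986
Result: [[0.0523, -0.9986], [0.9986, 0.0523]]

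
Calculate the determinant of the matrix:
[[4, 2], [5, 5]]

For a 2×2 matrix [[a, b], [c, d]], det = ad - bc
det = (4)(5) - (2)(5) = 20 - 10 = 10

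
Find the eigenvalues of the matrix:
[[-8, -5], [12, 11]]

Characteristic equation: det(A - λI) = 0
λ² - (trace)λ + (det) = 0
trace = -8 + 11 = 3, det = (-8)(11) - (-5)(12) = -28
λ² - (3)λ + (-28) = 0
λ = (3 ± √((3)² - 4·(-28))) / 2 = (3 ± √121) / 2
Solving: λ = -4, 7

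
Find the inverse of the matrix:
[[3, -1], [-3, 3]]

For [[a,b],[c,d]], inverse = (1/det)·[[d,-b],[-c,a]]
det = (3)(3) - (-1)(-3) = 9 - 3 = 6
Inverse = (1/6)·[[3, 1], [3, 3]]
= [[1/2, 1/6], [1/2, 1/2]]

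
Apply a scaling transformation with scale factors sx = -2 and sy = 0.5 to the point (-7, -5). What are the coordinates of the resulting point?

Scaling matrix:
[[-2, 0], [0, 0.50]]
Result: (-7 × -2, -5 × 0.5) = (14, -2.5)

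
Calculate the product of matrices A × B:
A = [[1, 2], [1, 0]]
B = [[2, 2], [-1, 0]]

Matrix multiplication:
C[0][0] = 1×2 + 2×-1 = 0
C[0][1] = 1×2 + 2×0 = 2
C[1][0] = 1×2 + 0×-1 = 2
C[1][1] = 1×2 + 0×0 = 2
Result: [[0, 2], [2, 2]]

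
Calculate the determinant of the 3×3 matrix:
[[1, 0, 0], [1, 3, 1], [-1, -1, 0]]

Expansion along first row:
det = 1·det([[3,1],[-1,0]]) - 0·det([[1,1],[-1,0]]) + 0·det([[1,3],[-1,-1]])
    = 1·(3·0 - 1·-1) - 0·(1·0 - 1·-1) + 0·(1·-1 - 3·-1)
    = 1·1 - 0·1 + 0·2
    = 1 + 0 + 0 = 1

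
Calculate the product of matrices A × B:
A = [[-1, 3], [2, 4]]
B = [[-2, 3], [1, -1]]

Matrix multiplication:
C[0][0] = -1×-2 + 3×1 = 5
C[0][1] = -1×3 + 3×-1 = -6
C[1][0] = 2×-2 + 4×1 = 0
C[1][1] = 2×3 + 4×-1 = 2
Result: [[5, -6], [0, 2]]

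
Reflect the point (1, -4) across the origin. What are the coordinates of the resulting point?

Reflection across origin: (1, -4) → (-1, 4)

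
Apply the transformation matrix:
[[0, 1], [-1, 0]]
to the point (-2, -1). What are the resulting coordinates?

Matrix multiplication:
[[0, 1], [-1, 0]] × [-2, -1]ᵀ
= [(0)(-2) + (1)(-1), (-1)(-2) + (0)(-1)]ᵀ
= [-1, 2]ᵀ
Result: (-1, 2)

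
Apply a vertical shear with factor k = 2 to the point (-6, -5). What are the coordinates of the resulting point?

Shear matrix for vertical shear with factor k = 2:
[[1, 0], [2, 1]]
Result: (-6, -5) → (-6, -17)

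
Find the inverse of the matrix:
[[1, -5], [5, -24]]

For [[a,b],[c,d]], inverse = (1/det)·[[d,-b],[-c,a]]
det = (1)(-24) - (-5)(5) = -24 - -25 = 1
Inverse = [[-24, 5], [-5, 1]]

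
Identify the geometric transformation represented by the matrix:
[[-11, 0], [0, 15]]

This matrix represents: non-uniform scaling by sx = -11, sy = 15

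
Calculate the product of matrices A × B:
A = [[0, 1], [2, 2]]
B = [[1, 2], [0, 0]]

Matrix multiplication:
C[0][0] = 0×1 + 1×0 = 0
C[0][1] = 0×2 + 1×0 = 0
C[1][0] = 2×1 + 2×0 = 2
C[1][1] = 2×2 + 2×0 = 4
Result: [[0, 0], [2, 4]]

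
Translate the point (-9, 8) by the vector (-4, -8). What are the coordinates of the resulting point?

Translation by (-4, -8) (homogeneous matrix [[1, 0, -4], [0, 1, -8], [0, 0, 1]]):
x' = -9 + -4 = -13
y' = 8 + -8 = 0
Result: (-13, 0)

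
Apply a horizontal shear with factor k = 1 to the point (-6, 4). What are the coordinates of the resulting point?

Shear matrix for horizontal shear with factor k = 1:
[[1, 1], [0, 1]]
Result: (-6, 4) → (-2, 4)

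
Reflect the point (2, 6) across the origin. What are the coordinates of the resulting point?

Reflection across origin: (2, 6) → (-2, -6)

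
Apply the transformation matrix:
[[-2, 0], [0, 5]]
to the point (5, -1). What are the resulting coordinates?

Matrix multiplication:
[[-2, 0], [0, 5]] × [5, -1]ᵀ
= [(-2)(5) + (0)(-1), (0)(5) + (5)(-1)]ᵀ
= [-10, -5]ᵀ
Result: (-10, -5)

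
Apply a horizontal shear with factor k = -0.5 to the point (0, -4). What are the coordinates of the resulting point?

Shear matrix for horizontal shear with factor k = -0.5:
[[1, -0.50], [0, 1]]
Result: (0, -4) → (2, -4)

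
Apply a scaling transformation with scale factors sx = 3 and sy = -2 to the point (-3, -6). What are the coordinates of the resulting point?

Scaling matrix:
[[3, 0], [0, -2]]
Result: (-3 × 3, -6 × -2) = (-9, 12)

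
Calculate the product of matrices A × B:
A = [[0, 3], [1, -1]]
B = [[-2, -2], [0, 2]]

Matrix multiplication:
C[0][0] = 0×-2 + 3×0 = 0
C[0][1] = 0×-2 + 3×2 = 6
C[1][0] = 1×-2 + -1×0 = -2
C[1][1] = 1×-2 + -1×2 = -4
Result: [[0, 6], [-2, -4]]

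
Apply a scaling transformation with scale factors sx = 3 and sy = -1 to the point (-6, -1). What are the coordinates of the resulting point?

Scaling matrix:
[[3, 0], [0, -1]]
Result: (-6 × 3, -1 × -1) = (-18, 1)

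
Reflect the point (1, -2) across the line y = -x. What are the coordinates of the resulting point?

Reflection across line y = -x: (1, -2) → (2, -1)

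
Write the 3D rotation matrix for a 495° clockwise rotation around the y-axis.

Rotation matrix for clockwise 495° around y-axis:
A clockwise rotation by 495° is a counterclockwise rotation by -495°.
cos(-495°) = -√2/2, sin(-495°) = -√2/2
Result: [[-√2/2, 0, -√2/2], [0, 1, 0], [√2/2, 0, -√2/2]]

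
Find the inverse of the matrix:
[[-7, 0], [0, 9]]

For [[a,b],[c,d]], inverse = (1/det)·[[d,-b],[-c,a]]
det = (-7)(9) - (0)(0) = -63 - 0 = -63
Inverse = (1/-63)·[[9, 0], [0, -7]]
= [[-1/7, 0], [0, 1/9]]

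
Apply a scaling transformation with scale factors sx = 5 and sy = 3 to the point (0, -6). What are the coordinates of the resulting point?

Scaling matrix:
[[5, 0], [0, 3]]
Result: (0 × 5, -6 × 3) = (0, -18)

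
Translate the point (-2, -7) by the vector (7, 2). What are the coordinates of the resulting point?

Translation by (7, 2) (homogeneous matrix [[1, 0, 7], [0, 1, 2], [0, 0, 1]]):
x' = -2 + 7 = 5
y' = -7 + 2 = -5
Result: (5, -5)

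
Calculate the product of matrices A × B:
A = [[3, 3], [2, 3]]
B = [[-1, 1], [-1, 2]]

Matrix multiplication:
C[0][0] = 3×-1 + 3×-1 = -6
C[0][1] = 3×1 + 3×2 = 9
C[1][0] = 2×-1 + 3×-1 = -5
C[1][1] = 2×1 + 3×2 = 8
Result: [[-6, 9], [-5, 8]]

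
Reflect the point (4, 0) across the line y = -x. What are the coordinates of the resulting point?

Reflection across line y = -x: (4, 0) → (0, -4)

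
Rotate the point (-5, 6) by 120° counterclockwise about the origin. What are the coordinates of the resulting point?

Rotation matrix for 120°: [[cos 120°, -sin 120°], [sin 120°, cos 120°]] ≈ [[-0.500000, -0.866025], [0.866025, -0.500000]]
[[-0.500000, -0.866025], [0.866025, -0.500000]] × [-5, 6]ᵀ ≈ [-2.6962, -7.3301]ᵀ
Result: (-2.6962, -7.3301)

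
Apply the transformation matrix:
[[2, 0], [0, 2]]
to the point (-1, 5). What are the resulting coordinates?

Matrix multiplication:
[[2, 0], [0, 2]] × [-1, 5]ᵀ
= [(2)(-1) + (0)(5), (0)(-1) + (2)(5)]ᵀ
= [-2, 10]ᵀ
Result: (-2, 10)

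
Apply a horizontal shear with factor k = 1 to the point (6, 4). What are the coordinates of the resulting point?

Shear matrix for horizontal shear with factor k = 1:
[[1, 1], [0, 1]]
Result: (6, 4) → (10, 4)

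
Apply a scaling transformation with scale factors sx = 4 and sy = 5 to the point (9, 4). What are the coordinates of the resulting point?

Scaling matrix:
[[4, 0], [0, 5]]
Result: (9 × 4, 4 × 5) = (36, 20)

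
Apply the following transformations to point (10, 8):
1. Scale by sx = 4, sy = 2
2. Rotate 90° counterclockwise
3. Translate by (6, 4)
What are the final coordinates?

Step 1: Scale → (40, 16)
Step 2: Rotate 90° → (-16, 40)
Step 3: Translate → (-10, 44)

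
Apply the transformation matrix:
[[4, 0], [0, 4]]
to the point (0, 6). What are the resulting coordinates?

Matrix multiplication:
[[4, 0], [0, 4]] × [0, 6]ᵀ
= [(4)(0) + (0)(6), (0)(0) + (4)(6)]ᵀ
= [0, 24]ᵀ
Result: (0, 24)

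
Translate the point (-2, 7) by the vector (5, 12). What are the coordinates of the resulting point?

Translation by (5, 12) (homogeneous matrix [[1, 0, 5], [0, 1, 12], [0, 0, 1]]):
x' = -2 + 5 = 3
y' = 7 + 12 = 19
Result: (3, 19)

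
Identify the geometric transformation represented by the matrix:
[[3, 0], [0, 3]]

This matrix represents: uniform scaling by factor 3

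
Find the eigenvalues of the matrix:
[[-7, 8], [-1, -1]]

Characteristic equation: det(A - λI) = 0
λ² - (trace)λ + (det) = 0
trace = -7 + -1 = -8, det = (-7)(-1) - (8)(-1) = 15
λ² - (-8)λ + (15) = 0
λ = (-8 ± √((-8)² - 4·(15))) / 2 = (-8 ± √4) / 2
Solving: λ = -5, -3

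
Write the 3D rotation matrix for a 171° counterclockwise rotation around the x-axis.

Rotation matrix for counterclockwise 171° around x-axis:
cos(171°) = -0.9877, sin(171°) = 0.1564
Result: [[1, 0, 0], [0, -0.9877, -0.1564], [0, 0.1564, -0.9877]]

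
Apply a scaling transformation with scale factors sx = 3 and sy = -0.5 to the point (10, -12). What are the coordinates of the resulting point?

Scaling matrix:
[[3, 0], [0, -0.50]]
Result: (10 × 3, -12 × -0.5) = (30, 6)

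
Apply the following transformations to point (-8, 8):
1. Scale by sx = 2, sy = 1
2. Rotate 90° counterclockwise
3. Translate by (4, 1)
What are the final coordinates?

Step 1: Scale → (-16, 8)
Step 2: Rotate 90° → (-8, -16)
Step 3: Translate → (-4, -15)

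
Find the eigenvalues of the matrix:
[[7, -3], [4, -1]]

Characteristic equation: det(A - λI) = 0
λ² - (trace)λ + (det) = 0
trace = 7 + -1 = 6, det = (7)(-1) - (-3)(4) = 5
λ² - (6)λ + (5) = 0
λ = (6 ± √((6)² - 4·(5))) / 2 = (6 ± √16) / 2
Solving: λ = 1, 5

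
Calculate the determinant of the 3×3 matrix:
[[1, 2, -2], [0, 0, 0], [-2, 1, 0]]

Expansion along first row:
det = 1·det([[0,0],[1,0]]) - 2·det([[0,0],[-2,0]]) + -2·det([[0,0],[-2,1]])
    = 1·(0·0 - 0·1) - 2·(0·0 - 0·-2) + -2·(0·1 - 0·-2)
    = 1·0 - 2·0 + -2·0
    = 0 + 0 + 0 = 0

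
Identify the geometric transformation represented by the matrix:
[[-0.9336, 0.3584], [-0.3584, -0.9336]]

This matrix represents: rotation by 201° counterclockwise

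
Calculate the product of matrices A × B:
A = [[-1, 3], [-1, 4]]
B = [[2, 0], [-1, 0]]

Matrix multiplication:
C[0][0] = -1×2 + 3×-1 = -5
C[0][1] = -1×0 + 3×0 = 0
C[1][0] = -1×2 + 4×-1 = -6
C[1][1] = -1×0 + 4×0 = 0
Result: [[-5, 0], [-6, 0]]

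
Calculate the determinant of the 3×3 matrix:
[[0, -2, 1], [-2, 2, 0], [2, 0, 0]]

Expansion along first row:
det = 0·det([[2,0],[0,0]]) - -2·det([[-2,0],[2,0]]) + 1·det([[-2,2],[2,0]])
    = 0·(2·0 - 0·0) - -2·(-2·0 - 0·2) + 1·(-2·0 - 2·2)
    = 0·0 - -2·0 + 1·-4
    = 0 + 0 + -4 = -4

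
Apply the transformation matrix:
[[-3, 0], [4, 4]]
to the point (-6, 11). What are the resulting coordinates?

Matrix multiplication:
[[-3, 0], [4, 4]] × [-6, 11]ᵀ
= [(-3)(-6) + (0)(11), (4)(-6) + (4)(11)]ᵀ
= [18, 20]ᵀ
Result: (18, 20)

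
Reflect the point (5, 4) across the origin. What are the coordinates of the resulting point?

Reflection across origin: (5, 4) → (-5, -4)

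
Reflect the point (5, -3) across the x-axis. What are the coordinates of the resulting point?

Reflection across x-axis: (5, -3) → (5, 3)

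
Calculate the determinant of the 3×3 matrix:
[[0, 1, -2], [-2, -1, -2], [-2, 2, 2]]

Expansion along first row:
det = 0·det([[-1,-2],[2,2]]) - 1·det([[-2,-2],[-2,2]]) + -2·det([[-2,-1],[-2,2]])
    = 0·(-1·2 - -2·2) - 1·(-2·2 - -2·-2) + -2·(-2·2 - -1·-2)
    = 0·2 - 1·-8 + -2·-6
    = 0 + 8 + 12 = 20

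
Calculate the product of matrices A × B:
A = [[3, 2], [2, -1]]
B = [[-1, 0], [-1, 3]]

Matrix multiplication:
C[0][0] = 3×-1 + 2×-1 = -5
C[0][1] = 3×0 + 2×3 = 6
C[1][0] = 2×-1 + -1×-1 = -1
C[1][1] = 2×0 + -1×3 = -3
Result: [[-5, 6], [-1, -3]]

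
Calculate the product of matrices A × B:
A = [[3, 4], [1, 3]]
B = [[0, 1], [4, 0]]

Matrix multiplication:
C[0][0] = 3×0 + 4×4 = 16
C[0][1] = 3×1 + 4×0 = 3
C[1][0] = 1×0 + 3×4 = 12
C[1][1] = 1×1 + 3×0 = 1
Result: [[16, 3], [12, 1]]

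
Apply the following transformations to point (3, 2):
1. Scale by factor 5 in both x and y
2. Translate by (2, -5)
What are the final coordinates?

Step 1: Scale (3, 2) by 5 → (15, 10)
Step 2: Translate by (2, -5) → (17, 5)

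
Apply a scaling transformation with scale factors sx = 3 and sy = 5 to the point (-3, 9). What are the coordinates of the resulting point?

Scaling matrix:
[[3, 0], [0, 5]]
Result: (-3 × 3, 9 × 5) = (-9, 45)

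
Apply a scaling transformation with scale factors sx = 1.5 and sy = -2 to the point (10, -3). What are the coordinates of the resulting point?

Scaling matrix:
[[1.50, 0], [0, -2]]
Result: (10 × 1.5, -3 × -2) = (15, 6)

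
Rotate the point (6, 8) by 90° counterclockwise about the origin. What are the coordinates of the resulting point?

Rotation matrix for 90°: [[cos 90°, -sin 90°], [sin 90°, cos 90°]] = [[0, -1], [1, 0]]
[[0, -1], [1, 0]] × [6, 8]ᵀ = [-8, 6]ᵀ
Result: (-8, 6)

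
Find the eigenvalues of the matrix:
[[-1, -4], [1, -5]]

Characteristic equation: det(A - λI) = 0
λ² - (trace)λ + (det) = 0
trace = -1 + -5 = -6, det = (-1)(-5) - (-4)(1) = 9
λ² - (-6)λ + (9) = 0
λ = (-6 ± √((-6)² - 4·(9))) / 2 = (-6 ± √0) / 2
Solving: λ = -3, -3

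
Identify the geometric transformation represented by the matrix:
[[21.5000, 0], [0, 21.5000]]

This matrix represents: uniform scaling by factor 21.5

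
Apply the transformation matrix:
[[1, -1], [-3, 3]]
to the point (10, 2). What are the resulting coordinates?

Matrix multiplication:
[[1, -1], [-3, 3]] × [10, 2]ᵀ
= [(1)(10) + (-1)(2), (-3)(10) + (3)(2)]ᵀ
= [8, -24]ᵀ
Result: (8, -24)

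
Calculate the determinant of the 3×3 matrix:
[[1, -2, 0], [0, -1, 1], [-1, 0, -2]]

Expansion along first row:
det = 1·det([[-1,1],[0,-2]]) - -2·det([[0,1],[-1,-2]]) + 0·det([[0,-1],[-1,0]])
    = 1·(-1·-2 - 1·0) - -2·(0·-2 - 1·-1) + 0·(0·0 - -1·-1)
    = 1·2 - -2·1 + 0·-1
    = 2 + 2 + 0 = 4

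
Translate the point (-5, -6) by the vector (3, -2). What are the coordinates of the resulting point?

Translation by (3, -2) (homogeneous matrix [[1, 0, 3], [0, 1, -2], [0, 0, 1]]):
x' = -5 + 3 = -2
y' = -6 + -2 = -8
Result: (-2, -8)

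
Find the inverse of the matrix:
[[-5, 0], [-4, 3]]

For [[a,b],[c,d]], inverse = (1/det)·[[d,-b],[-c,a]]
det = (-5)(3) - (0)(-4) = -15 - 0 = -15
Inverse = (1/-15)·[[3, 0], [4, -5]]
= [[-1/5, 0], [-4/15, 1/3]]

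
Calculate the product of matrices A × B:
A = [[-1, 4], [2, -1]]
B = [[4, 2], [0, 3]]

Matrix multiplication:
C[0][0] = -1×4 + 4×0 = -4
C[0][1] = -1×2 + 4×3 = 10
C[1][0] = 2×4 + -1×0 = 8
C[1][1] = 2×2 + -1×3 = 1
Result: [[-4, 10], [8, 1]]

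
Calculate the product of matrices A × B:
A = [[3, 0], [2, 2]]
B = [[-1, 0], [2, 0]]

Matrix multiplication:
C[0][0] = 3×-1 + 0×2 = -3
C[0][1] = 3×0 + 0×0 = 0
C[1][0] = 2×-1 + 2×2 = 2
C[1][1] = 2×0 + 2×0 = 0
Result: [[-3, 0], [2, 0]]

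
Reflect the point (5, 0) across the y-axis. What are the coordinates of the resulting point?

Reflection across y-axis: (5, 0) → (-5, 0)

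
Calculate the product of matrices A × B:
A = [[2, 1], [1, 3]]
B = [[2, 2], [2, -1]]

Matrix multiplication:
C[0][0] = 2×2 + 1×2 = 6
C[0][1] = 2×2 + 1×-1 = 3
C[1][0] = 1×2 + 3×2 = 8
C[1][1] = 1×2 + 3×-1 = -1
Result: [[6, 3], [8, -1]]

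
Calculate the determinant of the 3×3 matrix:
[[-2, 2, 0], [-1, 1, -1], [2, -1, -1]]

Expansion along first row:
det = -2·det([[1,-1],[-1,-1]]) - 2·det([[-1,-1],[2,-1]]) + 0·det([[-1,1],[2,-1]])
    = -2·(1·-1 - -1·-1) - 2·(-1·-1 - -1·2) + 0·(-1·-1 - 1·2)
    = -2·-2 - 2·3 + 0·-1
    = 4 + -6 + 0 = -2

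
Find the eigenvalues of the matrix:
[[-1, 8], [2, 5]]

Characteristic equation: det(A - λI) = 0
λ² - (trace)λ + (det) = 0
trace = -1 + 5 = 4, det = (-1)(5) - (8)(2) = -21
λ² - (4)λ + (-21) = 0
λ = (4 ± √((4)² - 4·(-21))) / 2 = (4 ± √100) / 2
Solving: λ = -3, 7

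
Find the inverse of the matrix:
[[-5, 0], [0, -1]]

For [[a,b],[c,d]], inverse = (1/det)·[[d,-b],[-c,a]]
det = (-5)(-1) - (0)(0) = 5 - 0 = 5
Inverse = (1/5)·[[-1, 0], [0, -5]]
= [[-1/5, 0], [0, -1]]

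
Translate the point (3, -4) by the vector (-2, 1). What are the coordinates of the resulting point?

Translation by (-2, 1) (homogeneous matrix [[1, 0, -2], [0, 1, 1], [0, 0, 1]]):
x' = 3 + -2 = 1
y' = -4 + 1 = -3
Result: (1, -3)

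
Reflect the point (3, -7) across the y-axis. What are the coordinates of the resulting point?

Reflection across y-axis: (3, -7) → (-3, -7)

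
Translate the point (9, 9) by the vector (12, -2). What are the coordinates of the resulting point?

Translation by (12, -2) (homogeneous matrix [[1, 0, 12], [0, 1, -2], [0, 0, 1]]):
x' = 9 + 12 = 21
y' = 9 + -2 = 7
Result: (21, 7)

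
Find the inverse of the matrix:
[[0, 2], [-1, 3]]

For [[a,b],[c,d]], inverse = (1/det)·[[d,-b],[-c,a]]
det = (0)(3) - (2)(-1) = 0 - -2 = 2
Inverse = (1/2)·[[3, -2], [1, 0]]
= [[3/2, -1], [1/2, 0]]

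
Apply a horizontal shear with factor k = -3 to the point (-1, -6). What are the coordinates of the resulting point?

Shear matrix for horizontal shear with factor k = -3:
[[1, -3], [0, 1]]
Result: (-1, -6) → (17, -6)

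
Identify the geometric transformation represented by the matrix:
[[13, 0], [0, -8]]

This matrix represents: non-uniform scaling by sx = 13, sy = -8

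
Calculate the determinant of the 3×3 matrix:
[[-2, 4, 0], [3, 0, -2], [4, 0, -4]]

Expansion along first row:
det = -2·det([[0,-2],[0,-4]]) - 4·det([[3,-2],[4,-4]]) + 0·det([[3,0],[4,0]])
    = -2·(0·-4 - -2·0) - 4·(3·-4 - -2·4) + 0·(3·0 - 0·4)
    = -2·0 - 4·-4 + 0·0
    = 0 + 16 + 0 = 16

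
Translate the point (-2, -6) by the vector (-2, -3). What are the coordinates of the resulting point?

Translation by (-2, -3) (homogeneous matrix [[1, 0, -2], [0, 1, -3], [0, 0, 1]]):
x' = -2 + -2 = -4
y' = -6 + -3 = -9
Result: (-4, -9)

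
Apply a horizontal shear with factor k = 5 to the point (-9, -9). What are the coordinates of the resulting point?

Shear matrix for horizontal shear with factor k = 5:
[[1, 5], [0, 1]]
Result: (-9, -9) → (-54, -9)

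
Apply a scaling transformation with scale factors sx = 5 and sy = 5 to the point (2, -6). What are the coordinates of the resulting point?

Scaling matrix:
[[5, 0], [0, 5]]
Result: (2 × 5, -6 × 5) = (10, -30)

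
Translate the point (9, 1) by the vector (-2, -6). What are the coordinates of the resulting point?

Translation by (-2, -6) (homogeneous matrix [[1, 0, -2], [0, 1, -6], [0, 0, 1]]):
x' = 9 + -2 = 7
y' = 1 + -6 = -5
Result: (7, -5)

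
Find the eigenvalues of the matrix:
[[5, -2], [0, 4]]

Characteristic equation: det(A - λI) = 0
λ² - (trace)λ + (det) = 0
trace = 5 + 4 = 9, det = (5)(4) - (-2)(0) = 20
λ² - (9)λ + (20) = 0
λ = (9 ± √((9)² - 4·(20))) / 2 = (9 ± √1) / 2
Solving: λ = 4, 5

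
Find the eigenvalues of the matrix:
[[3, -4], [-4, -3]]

Characteristic equation: det(A - λI) = 0
λ² - (trace)λ + (det) = 0
trace = 3 + -3 = 0, det = (3)(-3) - (-4)(-4) = -25
λ² - (0)λ + (-25) = 0
λ = (0 ± √((0)² - 4·(-25))) / 2 = (0 ± √100) / 2
Solving: λ = -5, 5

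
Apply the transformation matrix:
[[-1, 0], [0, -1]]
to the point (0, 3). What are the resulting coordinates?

Matrix multiplication:
[[-1, 0], [0, -1]] × [0, 3]ᵀ
= [(-1)(0) + (0)(3), (0)(0) + (-1)(3)]ᵀ
= [0, -3]ᵀ
Result: (0, -3)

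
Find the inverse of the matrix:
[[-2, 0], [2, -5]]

For [[a,b],[c,d]], inverse = (1/det)·[[d,-b],[-c,a]]
det = (-2)(-5) - (0)(2) = 10 - 0 = 10
Inverse = (1/10)·[[-5, 0], [-2, -2]]
= [[-1/2, 0], [-1/5, -1/5]]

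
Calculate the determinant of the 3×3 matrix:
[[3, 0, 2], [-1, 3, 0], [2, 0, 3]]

Expansion along first row:
det = 3·det([[3,0],[0,3]]) - 0·det([[-1,0],[2,3]]) + 2·det([[-1,3],[2,0]])
    = 3·(3·3 - 0·0) - 0·(-1·3 - 0·2) + 2·(-1·0 - 3·2)
    = 3·9 - 0·-3 + 2·-6
    = 27 + 0 + -12 = 15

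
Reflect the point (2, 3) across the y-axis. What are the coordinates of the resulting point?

Reflection across y-axis: (2, 3) → (-2, 3)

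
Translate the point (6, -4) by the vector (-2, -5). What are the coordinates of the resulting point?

Translation by (-2, -5) (homogeneous matrix [[1, 0, -2], [0, 1, -5], [0, 0, 1]]):
x' = 6 + -2 = 4
y' = -4 + -5 = -9
Result: (4, -9)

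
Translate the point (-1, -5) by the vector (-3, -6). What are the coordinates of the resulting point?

Translation by (-3, -6) (homogeneous matrix [[1, 0, -3], [0, 1, -6], [0, 0, 1]]):
x' = -1 + -3 = -4
y' = -5 + -6 = -11
Result: (-4, -11)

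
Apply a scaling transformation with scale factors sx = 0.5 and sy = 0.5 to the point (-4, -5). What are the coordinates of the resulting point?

Scaling matrix:
[[0.50, 0], [0, 0.50]]
Result: (-4 × 0.5, -5 × 0.5) = (-2, -2.5)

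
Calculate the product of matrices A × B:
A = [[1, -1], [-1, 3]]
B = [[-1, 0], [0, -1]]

Matrix multiplication:
C[0][0] = 1×-1 + -1×0 = -1
C[0][1] = 1×0 + -1×-1 = 1
C[1][0] = -1×-1 + 3×0 = 1
C[1][1] = -1×0 + 3×-1 = -3
Result: [[-1, 1], [1, -3]]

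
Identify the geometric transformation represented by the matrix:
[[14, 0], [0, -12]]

This matrix represents: non-uniform scaling by sx = 14, sy = -12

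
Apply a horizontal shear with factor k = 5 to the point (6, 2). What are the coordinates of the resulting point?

Shear matrix for horizontal shear with factor k = 5:
[[1, 5], [0, 1]]
Result: (6, 2) → (16, 2)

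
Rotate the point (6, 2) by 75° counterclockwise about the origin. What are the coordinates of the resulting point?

Rotation matrix for 75°: [[cos 75°, -sin 75°], [sin 75°, cos 75°]] ≈ [[0.258819, -0.965926], [0.965926, 0.258819]]
[[0.258819, -0.965926], [0.965926, 0.258819]] × [6, 2]ᵀ ≈ [-0.3789, 6.3132]ᵀ
Result: (-0.3789, 6.3132)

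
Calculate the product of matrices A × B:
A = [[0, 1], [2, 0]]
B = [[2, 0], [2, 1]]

Matrix multiplication:
C[0][0] = 0×2 + 1×2 = 2
C[0][1] = 0×0 + 1×1 = 1
C[1][0] = 2×2 + 0×2 = 4
C[1][1] = 2×0 + 0×1 = 0
Result: [[2, 1], [4, 0]]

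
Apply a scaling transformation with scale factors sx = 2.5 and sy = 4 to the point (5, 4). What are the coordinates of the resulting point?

Scaling matrix:
[[2.50, 0], [0, 4]]
Result: (5 × 2.5, 4 × 4) = (12.5, 16)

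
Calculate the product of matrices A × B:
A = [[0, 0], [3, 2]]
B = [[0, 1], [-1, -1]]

Matrix multiplication:
C[0][0] = 0×0 + 0×-1 = 0
C[0][1] = 0×1 + 0×-1 = 0
C[1][0] = 3×0 + 2×-1 = -2
C[1][1] = 3×1 + 2×-1 = 1
Result: [[0, 0], [-2, 1]]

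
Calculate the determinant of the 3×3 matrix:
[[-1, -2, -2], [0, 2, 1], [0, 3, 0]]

Expansion along first row:
det = -1·det([[2,1],[3,0]]) - -2·det([[0,1],[0,0]]) + -2·det([[0,2],[0,3]])
    = -1·(2·0 - 1·3) - -2·(0·0 - 1·0) + -2·(0·3 - 2·0)
    = -1·-3 - -2·0 + -2·0
    = 3 + 0 + 0 = 3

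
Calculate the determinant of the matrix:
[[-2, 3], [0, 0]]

For a 2×2 matrix [[a, b], [c, d]], det = ad - bc
det = (-2)(0) - (3)(0) = 0 - 0 = 0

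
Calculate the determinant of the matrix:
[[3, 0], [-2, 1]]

For a 2×2 matrix [[a, b], [c, d]], det = ad - bc
det = (3)(1) - (0)(-2) = 3 - 0 = 3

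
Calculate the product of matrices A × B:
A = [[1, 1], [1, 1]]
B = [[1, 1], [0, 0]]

Matrix multiplication:
C[0][0] = 1×1 + 1×0 = 1
C[0][1] = 1×1 + 1×0 = 1
C[1][0] = 1×1 + 1×0 = 1
C[1][1] = 1×1 + 1×0 = 1
Result: [[1, 1], [1, 1]]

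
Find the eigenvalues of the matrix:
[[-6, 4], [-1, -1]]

Characteristic equation: det(A - λI) = 0
λ² - (trace)λ + (det) = 0
trace = -6 + -1 = -7, det = (-6)(-1) - (4)(-1) = 10
λ² - (-7)λ + (10) = 0
λ = (-7 ± √((-7)² - 4·(10))) / 2 = (-7 ± √9) / 2
Solving: λ = -5, -2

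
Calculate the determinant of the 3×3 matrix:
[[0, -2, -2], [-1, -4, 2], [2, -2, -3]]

Expansion along first row:
det = 0·det([[-4,2],[-2,-3]]) - -2·det([[-1,2],[2,-3]]) + -2·det([[-1,-4],[2,-2]])
    = 0·(-4·-3 - 2·-2) - -2·(-1·-3 - 2·2) + -2·(-1·-2 - -4·2)
    = 0·16 - -2·-1 + -2·10
    = 0 + -2 + -20 = -22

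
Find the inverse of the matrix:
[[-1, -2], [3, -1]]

For [[a,b],[c,d]], inverse = (1/det)·[[d,-b],[-c,a]]
det = (-1)(-1) - (-2)(3) = 1 - -6 = 7
Inverse = (1/7)·[[-1, 2], [-3, -1]]
= [[-1/7, 2/7], [-3/7, -1/7]]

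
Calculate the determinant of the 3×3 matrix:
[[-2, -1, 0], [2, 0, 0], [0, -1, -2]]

Expansion along first row:
det = -2·det([[0,0],[-1,-2]]) - -1·det([[2,0],[0,-2]]) + 0·det([[2,0],[0,-1]])
    = -2·(0·-2 - 0·-1) - -1·(2·-2 - 0·0) + 0·(2·-1 - 0·0)
    = -2·0 - -1·-4 + 0·-2
    = 0 + -4 + 0 = -4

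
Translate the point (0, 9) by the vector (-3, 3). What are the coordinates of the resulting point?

Translation by (-3, 3) (homogeneous matrix [[1, 0, -3], [0, 1, 3], [0, 0, 1]]):
x' = 0 + -3 = -3
y' = 9 + 3 = 12
Result: (-3, 12)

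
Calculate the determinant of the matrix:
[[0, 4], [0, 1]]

For a 2×2 matrix [[a, b], [c, d]], det = ad - bc
det = (0)(1) - (4)(0) = 0 - 0 = 0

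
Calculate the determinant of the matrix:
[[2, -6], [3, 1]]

For a 2×2 matrix [[a, b], [c, d]], det = ad - bc
det = (2)(1) - (-6)(3) = 2 - -18 = 20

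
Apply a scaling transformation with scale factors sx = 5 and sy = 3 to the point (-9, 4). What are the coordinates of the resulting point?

Scaling matrix:
[[5, 0], [0, 3]]
Result: (-9 × 5, 4 × 3) = (-45, 12)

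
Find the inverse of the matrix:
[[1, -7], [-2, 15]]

For [[a,b],[c,d]], inverse = (1/det)·[[d,-b],[-c,a]]
det = (1)(15) - (-7)(-2) = 15 - 14 = 1
Inverse = [[15, 7], [2, 1]]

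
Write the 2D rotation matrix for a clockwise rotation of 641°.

Rotation matrix formula: [[cos θ, -sin θ], [sin θ, cos θ]]
A clockwise rotation by 641° is equivalent to a counterclockwise rotation by -641°.
For θ = -641°:
cos(-641°) = 0.1908
sin(-641°) = 0.9816
Result: [[0.1908, -0.9816], [0.9816, 0.1908]]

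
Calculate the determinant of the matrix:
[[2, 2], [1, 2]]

For a 2×2 matrix [[a, b], [c, d]], det = ad - bc
det = (2)(2) - (2)(1) = 4 - 2 = 2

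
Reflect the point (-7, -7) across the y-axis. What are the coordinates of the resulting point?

Reflection across y-axis: (-7, -7) → (7, -7)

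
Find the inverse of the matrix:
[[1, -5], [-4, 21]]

For [[a,b],[c,d]], inverse = (1/det)·[[d,-b],[-c,a]]
det = (1)(21) - (-5)(-4) = 21 - 20 = 1
Inverse = [[21, 5], [4, 1]]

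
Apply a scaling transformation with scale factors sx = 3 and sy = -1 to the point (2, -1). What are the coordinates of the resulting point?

Scaling matrix:
[[3, 0], [0, -1]]
Result: (2 × 3, -1 × -1) = (6, 1)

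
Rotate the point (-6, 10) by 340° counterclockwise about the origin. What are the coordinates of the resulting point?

Rotation matrix for 340°: [[cos 340°, -sin 340°], [sin 340°, cos 340°]] ≈ [[0.939693, 0.342020], [-0.342020, 0.939693]]
[[0.939693, 0.342020], [-0.342020, 0.939693]] × [-6, 10]ᵀ ≈ [-2.2180, 11.4490]ᵀ
Result: (-2.2180, 11.4490)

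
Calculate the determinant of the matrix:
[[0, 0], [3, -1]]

For a 2×2 matrix [[a, b], [c, d]], det = ad - bc
det = (0)(-1) - (0)(3) = 0 - 0 = 0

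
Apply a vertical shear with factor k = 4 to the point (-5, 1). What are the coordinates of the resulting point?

Shear matrix for vertical shear with factor k = 4:
[[1, 0], [4, 1]]
Result: (-5, 1) → (-5, -19)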